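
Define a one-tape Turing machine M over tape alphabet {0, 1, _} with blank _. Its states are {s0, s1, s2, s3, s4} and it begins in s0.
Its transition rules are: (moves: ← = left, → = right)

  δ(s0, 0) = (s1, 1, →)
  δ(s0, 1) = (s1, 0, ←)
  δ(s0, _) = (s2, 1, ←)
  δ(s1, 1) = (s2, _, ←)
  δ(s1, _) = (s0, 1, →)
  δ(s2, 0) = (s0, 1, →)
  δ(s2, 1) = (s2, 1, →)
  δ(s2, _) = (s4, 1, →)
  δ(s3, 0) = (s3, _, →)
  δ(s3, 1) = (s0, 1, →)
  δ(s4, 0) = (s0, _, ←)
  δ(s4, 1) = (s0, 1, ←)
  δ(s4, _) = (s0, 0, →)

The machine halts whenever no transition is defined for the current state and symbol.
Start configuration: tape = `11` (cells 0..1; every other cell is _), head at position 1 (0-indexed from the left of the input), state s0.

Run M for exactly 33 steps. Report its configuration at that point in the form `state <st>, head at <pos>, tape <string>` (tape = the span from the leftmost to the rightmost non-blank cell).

state s0, head at 2, tape 1011

s0 | _1[1]_____   read 1 → write 0, move ←, go to s1
s1 | _[1]0_____   read 1 → write _, move ←, go to s2
s2 | [_]_0_____   read _ → write 1, move →, go to s4
s4 | 1[_]0_____   read _ → write 0, move →, go to s0
s0 | 10[0]_____   read 0 → write 1, move →, go to s1
s1 | 101[_]____   read _ → write 1, move →, go to s0
s0 | 1011[_]___   read _ → write 1, move ←, go to s2
s2 | 101[1]1___   read 1 → write 1, move →, go to s2
s2 | 1011[1]___   read 1 → write 1, move →, go to s2
s2 | 10111[_]__   read _ → write 1, move →, go to s4
s4 | 101111[_]_   read _ → write 0, move →, go to s0
s0 | 1011110[_]   read _ → write 1, move ←, go to s2
s2 | 101111[0]1   read 0 → write 1, move →, go to s0
s0 | 1011111[1]   read 1 → write 0, move ←, go to s1
s1 | 101111[1]0   read 1 → write _, move ←, go to s2
s2 | 10111[1]_0   read 1 → write 1, move →, go to s2
s2 | 101111[_]0   read _ → write 1, move →, go to s4
s4 | 1011111[0]   read 0 → write _, move ←, go to s0
s0 | 101111[1]_   read 1 → write 0, move ←, go to s1
s1 | 10111[1]0_   read 1 → write _, move ←, go to s2
s2 | 1011[1]_0_   read 1 → write 1, move →, go to s2
s2 | 10111[_]0_   read _ → write 1, move →, go to s4
s4 | 101111[0]_   read 0 → write _, move ←, go to s0
s0 | 10111[1]__   read 1 → write 0, move ←, go to s1
s1 | 1011[1]0__   read 1 → write _, move ←, go to s2
s2 | 101[1]_0__   read 1 → write 1, move →, go to s2
s2 | 1011[_]0__   read _ → write 1, move →, go to s4
s4 | 10111[0]__   read 0 → write _, move ←, go to s0
s0 | 1011[1]___   read 1 → write 0, move ←, go to s1
s1 | 101[1]0___   read 1 → write _, move ←, go to s2
s2 | 10[1]_0___   read 1 → write 1, move →, go to s2
s2 | 101[_]0___   read _ → write 1, move →, go to s4
s4 | 1011[0]___   read 0 → write _, move ←, go to s0
s0 | 101[1]____
After 33 steps: state s0, head at 2, tape 1011.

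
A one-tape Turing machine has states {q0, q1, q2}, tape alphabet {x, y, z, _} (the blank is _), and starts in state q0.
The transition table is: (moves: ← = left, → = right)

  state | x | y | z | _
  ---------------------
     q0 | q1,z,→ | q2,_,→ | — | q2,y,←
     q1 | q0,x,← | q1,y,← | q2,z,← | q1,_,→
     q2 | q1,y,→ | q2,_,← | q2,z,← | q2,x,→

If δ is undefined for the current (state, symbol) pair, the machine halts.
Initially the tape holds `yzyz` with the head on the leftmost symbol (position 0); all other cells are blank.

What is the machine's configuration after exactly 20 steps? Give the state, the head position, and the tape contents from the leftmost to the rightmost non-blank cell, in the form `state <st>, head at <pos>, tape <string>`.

state q2, head at 0, tape yyzyz

state=q0 head=0 tape=_[y]zyz   (q0,y)→(q2,_,→)
state=q2 head=1 tape=__[z]yz   (q2,z)→(q2,z,←)
state=q2 head=0 tape=_[_]zyz   (q2,_)→(q2,x,→)
state=q2 head=1 tape=_x[z]yz   (q2,z)→(q2,z,←)
state=q2 head=0 tape=_[x]zyz   (q2,x)→(q1,y,→)
state=q1 head=1 tape=_y[z]yz   (q1,z)→(q2,z,←)
state=q2 head=0 tape=_[y]zyz   (q2,y)→(q2,_,←)
state=q2 head=-1 tape=[_]_zyz   (q2,_)→(q2,x,→)
state=q2 head=0 tape=x[_]zyz   (q2,_)→(q2,x,→)
state=q2 head=1 tape=xx[z]yz   (q2,z)→(q2,z,←)
state=q2 head=0 tape=x[x]zyz   (q2,x)→(q1,y,→)
state=q1 head=1 tape=xy[z]yz   (q1,z)→(q2,z,←)
state=q2 head=0 tape=x[y]zyz   (q2,y)→(q2,_,←)
state=q2 head=-1 tape=[x]_zyz   (q2,x)→(q1,y,→)
state=q1 head=0 tape=y[_]zyz   (q1,_)→(q1,_,→)
state=q1 head=1 tape=y_[z]yz   (q1,z)→(q2,z,←)
state=q2 head=0 tape=y[_]zyz   (q2,_)→(q2,x,→)
state=q2 head=1 tape=yx[z]yz   (q2,z)→(q2,z,←)
state=q2 head=0 tape=y[x]zyz   (q2,x)→(q1,y,→)
state=q1 head=1 tape=yy[z]yz   (q1,z)→(q2,z,←)
state=q2 head=0 tape=y[y]zyz
After 20 steps: state q2, head at 0, tape yyzyz.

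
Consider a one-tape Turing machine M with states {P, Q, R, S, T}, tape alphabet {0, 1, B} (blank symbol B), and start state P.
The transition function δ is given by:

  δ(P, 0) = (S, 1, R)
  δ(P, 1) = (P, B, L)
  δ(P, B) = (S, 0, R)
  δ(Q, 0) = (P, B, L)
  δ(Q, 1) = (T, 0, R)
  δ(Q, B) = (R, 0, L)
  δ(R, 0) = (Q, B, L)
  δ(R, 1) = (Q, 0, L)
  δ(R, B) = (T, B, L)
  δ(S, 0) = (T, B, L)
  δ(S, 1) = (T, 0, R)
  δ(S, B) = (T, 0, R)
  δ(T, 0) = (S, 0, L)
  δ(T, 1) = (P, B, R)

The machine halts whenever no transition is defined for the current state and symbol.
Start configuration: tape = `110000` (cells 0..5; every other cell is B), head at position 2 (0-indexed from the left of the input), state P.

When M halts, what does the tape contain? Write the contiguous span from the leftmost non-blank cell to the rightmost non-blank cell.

state=P head=2 tape=B11[0]000   (P,0)→(S,1,R)
state=S head=3 tape=B111[0]00   (S,0)→(T,B,L)
state=T head=2 tape=B11[1]B00   (T,1)→(P,B,R)
state=P head=3 tape=B11B[B]00   (P,B)→(S,0,R)
state=S head=4 tape=B11B0[0]0   (S,0)→(T,B,L)
state=T head=3 tape=B11B[0]B0   (T,0)→(S,0,L)
state=S head=2 tape=B11[B]0B0   (S,B)→(T,0,R)
state=T head=3 tape=B110[0]B0   (T,0)→(S,0,L)
state=S head=2 tape=B11[0]0B0   (S,0)→(T,B,L)
state=T head=1 tape=B1[1]B0B0   (T,1)→(P,B,R)
state=P head=2 tape=B1B[B]0B0   (P,B)→(S,0,R)
state=S head=3 tape=B1B0[0]B0   (S,0)→(T,B,L)
state=T head=2 tape=B1B[0]BB0   (T,0)→(S,0,L)
state=S head=1 tape=B1[B]0BB0   (S,B)→(T,0,R)
state=T head=2 tape=B10[0]BB0   (T,0)→(S,0,L)
state=S head=1 tape=B1[0]0BB0   (S,0)→(T,B,L)
state=T head=0 tape=B[1]B0BB0   (T,1)→(P,B,R)
state=P head=1 tape=BB[B]0BB0   (P,B)→(S,0,R)
state=S head=2 tape=BB0[0]BB0   (S,0)→(T,B,L)
state=T head=1 tape=BB[0]BBB0   (T,0)→(S,0,L)
state=S head=0 tape=B[B]0BBB0   (S,B)→(T,0,R)
state=T head=1 tape=B0[0]BBB0   (T,0)→(S,0,L)
state=S head=0 tape=B[0]0BBB0   (S,0)→(T,B,L)
state=T head=-1 tape=[B]B0BBB0
The non-blank tape span at halt is 0BBB0.

0BBB0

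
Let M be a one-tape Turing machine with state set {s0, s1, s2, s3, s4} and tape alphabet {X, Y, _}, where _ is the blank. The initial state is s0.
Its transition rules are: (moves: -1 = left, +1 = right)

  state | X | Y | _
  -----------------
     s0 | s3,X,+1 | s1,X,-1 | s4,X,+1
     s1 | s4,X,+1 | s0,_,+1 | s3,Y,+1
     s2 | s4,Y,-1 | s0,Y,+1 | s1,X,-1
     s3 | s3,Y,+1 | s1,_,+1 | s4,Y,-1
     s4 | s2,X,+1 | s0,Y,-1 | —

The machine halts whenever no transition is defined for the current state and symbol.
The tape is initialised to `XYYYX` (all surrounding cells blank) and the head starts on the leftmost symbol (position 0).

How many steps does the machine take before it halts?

15

s0 | [X]YYYX___   read X → write X, move +1, go to s3
s3 | X[Y]YYX___   read Y → write _, move +1, go to s1
s1 | X_[Y]YX___   read Y → write _, move +1, go to s0
s0 | X__[Y]X___   read Y → write X, move -1, go to s1
s1 | X_[_]XX___   read _ → write Y, move +1, go to s3
s3 | X_Y[X]X___   read X → write Y, move +1, go to s3
s3 | X_YY[X]___   read X → write Y, move +1, go to s3
s3 | X_YYY[_]__   read _ → write Y, move -1, go to s4
s4 | X_YY[Y]Y__   read Y → write Y, move -1, go to s0
s0 | X_Y[Y]YY__   read Y → write X, move -1, go to s1
s1 | X_[Y]XYY__   read Y → write _, move +1, go to s0
s0 | X__[X]YY__   read X → write X, move +1, go to s3
s3 | X__X[Y]Y__   read Y → write _, move +1, go to s1
s1 | X__X_[Y]__   read Y → write _, move +1, go to s0
s0 | X__X__[_]_   read _ → write X, move +1, go to s4
s4 | X__X__X[_]
M halts after 15 transitions.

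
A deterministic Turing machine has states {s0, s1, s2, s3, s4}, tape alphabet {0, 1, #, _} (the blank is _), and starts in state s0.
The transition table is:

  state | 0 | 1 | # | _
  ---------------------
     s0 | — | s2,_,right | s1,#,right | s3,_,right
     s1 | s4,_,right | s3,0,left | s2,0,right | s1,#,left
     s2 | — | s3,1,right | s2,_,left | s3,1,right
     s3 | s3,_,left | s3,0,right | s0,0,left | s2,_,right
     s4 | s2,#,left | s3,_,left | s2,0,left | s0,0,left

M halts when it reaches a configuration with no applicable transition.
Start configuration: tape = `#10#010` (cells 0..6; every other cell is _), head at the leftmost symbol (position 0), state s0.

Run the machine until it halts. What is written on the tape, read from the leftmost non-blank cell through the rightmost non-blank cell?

state=s0 head=0 tape=_[#]10#010   (s0,#)→(s1,#,right)
state=s1 head=1 tape=_#[1]0#010   (s1,1)→(s3,0,left)
state=s3 head=0 tape=_[#]00#010   (s3,#)→(s0,0,left)
state=s0 head=-1 tape=[_]000#010   (s0,_)→(s3,_,right)
state=s3 head=0 tape=_[0]00#010   (s3,0)→(s3,_,left)
state=s3 head=-1 tape=[_]_00#010   (s3,_)→(s2,_,right)
state=s2 head=0 tape=_[_]00#010   (s2,_)→(s3,1,right)
state=s3 head=1 tape=_1[0]0#010   (s3,0)→(s3,_,left)
state=s3 head=0 tape=_[1]_0#010   (s3,1)→(s3,0,right)
state=s3 head=1 tape=_0[_]0#010   (s3,_)→(s2,_,right)
state=s2 head=2 tape=_0_[0]#010
The non-blank tape span at halt is 0_0#010.

0_0#010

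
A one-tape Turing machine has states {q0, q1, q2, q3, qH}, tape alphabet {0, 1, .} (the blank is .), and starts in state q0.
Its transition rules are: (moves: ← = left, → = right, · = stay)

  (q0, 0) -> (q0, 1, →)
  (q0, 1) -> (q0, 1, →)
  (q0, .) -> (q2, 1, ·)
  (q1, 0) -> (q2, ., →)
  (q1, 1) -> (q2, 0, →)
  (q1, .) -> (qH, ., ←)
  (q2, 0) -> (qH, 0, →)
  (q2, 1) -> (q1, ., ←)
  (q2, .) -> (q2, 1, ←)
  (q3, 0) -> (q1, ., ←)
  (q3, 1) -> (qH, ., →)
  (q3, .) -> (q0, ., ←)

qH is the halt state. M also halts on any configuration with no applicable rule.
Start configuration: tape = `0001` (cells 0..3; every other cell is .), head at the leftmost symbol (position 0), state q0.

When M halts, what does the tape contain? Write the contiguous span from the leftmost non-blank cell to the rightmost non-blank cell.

state=q0 head=0 tape=[0]001.   (q0,0)→(q0,1,→)
state=q0 head=1 tape=1[0]01.   (q0,0)→(q0,1,→)
state=q0 head=2 tape=11[0]1.   (q0,0)→(q0,1,→)
state=q0 head=3 tape=111[1].   (q0,1)→(q0,1,→)
state=q0 head=4 tape=1111[.]   (q0,.)→(q2,1,·)
state=q2 head=4 tape=1111[1]   (q2,1)→(q1,.,←)
state=q1 head=3 tape=111[1].   (q1,1)→(q2,0,→)
state=q2 head=4 tape=1110[.]   (q2,.)→(q2,1,←)
state=q2 head=3 tape=111[0]1   (q2,0)→(qH,0,→)
state=qH head=4 tape=1110[1]
The non-blank tape span at halt is 11101.

11101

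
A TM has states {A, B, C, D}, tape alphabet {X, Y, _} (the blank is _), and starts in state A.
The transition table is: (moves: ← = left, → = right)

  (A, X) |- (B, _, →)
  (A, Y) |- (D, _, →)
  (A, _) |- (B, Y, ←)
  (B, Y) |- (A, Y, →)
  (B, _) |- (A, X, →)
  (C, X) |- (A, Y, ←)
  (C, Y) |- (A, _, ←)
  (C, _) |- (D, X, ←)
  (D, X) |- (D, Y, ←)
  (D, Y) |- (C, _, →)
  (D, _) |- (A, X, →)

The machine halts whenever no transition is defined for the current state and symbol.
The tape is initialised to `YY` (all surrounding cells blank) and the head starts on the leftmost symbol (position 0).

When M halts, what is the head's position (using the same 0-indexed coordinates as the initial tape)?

state=A head=0 tape=[Y]Y___   (A,Y)→(D,_,→)
state=D head=1 tape=_[Y]___   (D,Y)→(C,_,→)
state=C head=2 tape=__[_]__   (C,_)→(D,X,←)
state=D head=1 tape=_[_]X__   (D,_)→(A,X,→)
state=A head=2 tape=_X[X]__   (A,X)→(B,_,→)
state=B head=3 tape=_X_[_]_   (B,_)→(A,X,→)
state=A head=4 tape=_X_X[_]   (A,_)→(B,Y,←)
state=B head=3 tape=_X_[X]Y
At halt the head is at cell 3.

3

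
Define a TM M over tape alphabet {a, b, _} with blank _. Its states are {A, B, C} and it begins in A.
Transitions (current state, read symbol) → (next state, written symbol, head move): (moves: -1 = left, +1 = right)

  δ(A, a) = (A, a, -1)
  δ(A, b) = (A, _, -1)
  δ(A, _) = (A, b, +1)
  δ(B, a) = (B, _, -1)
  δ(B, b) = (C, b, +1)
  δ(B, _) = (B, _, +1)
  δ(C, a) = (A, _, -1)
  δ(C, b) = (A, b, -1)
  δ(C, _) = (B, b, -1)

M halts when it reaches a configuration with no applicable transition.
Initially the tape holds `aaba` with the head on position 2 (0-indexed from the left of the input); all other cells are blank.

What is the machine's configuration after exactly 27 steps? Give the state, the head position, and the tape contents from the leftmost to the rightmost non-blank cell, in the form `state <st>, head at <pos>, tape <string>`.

state A, head at -5, tape aa_a

A | _____aa[b]a   read b → write _, move -1, go to A
A | _____a[a]_a   read a → write a, move -1, go to A
A | _____[a]a_a   read a → write a, move -1, go to A
A | ____[_]aa_a   read _ → write b, move +1, go to A
A | ____b[a]a_a   read a → write a, move -1, go to A
A | ____[b]aa_a   read b → write _, move -1, go to A
A | ___[_]_aa_a   read _ → write b, move +1, go to A
A | ___b[_]aa_a   read _ → write b, move +1, go to A
A | ___bb[a]a_a   read a → write a, move -1, go to A
A | ___b[b]aa_a   read b → write _, move -1, go to A
A | ___[b]_aa_a   read b → write _, move -1, go to A
A | __[_]__aa_a   read _ → write b, move +1, go to A
A | __b[_]_aa_a   read _ → write b, move +1, go to A
A | __bb[_]aa_a   read _ → write b, move +1, go to A
A | __bbb[a]a_a   read a → write a, move -1, go to A
A | __bb[b]aa_a   read b → write _, move -1, go to A
A | __b[b]_aa_a   read b → write _, move -1, go to A
A | __[b]__aa_a   read b → write _, move -1, go to A
A | _[_]___aa_a   read _ → write b, move +1, go to A
A | _b[_]__aa_a   read _ → write b, move +1, go to A
A | _bb[_]_aa_a   read _ → write b, move +1, go to A
A | _bbb[_]aa_a   read _ → write b, move +1, go to A
A | _bbbb[a]a_a   read a → write a, move -1, go to A
A | _bbb[b]aa_a   read b → write _, move -1, go to A
A | _bb[b]_aa_a   read b → write _, move -1, go to A
A | _b[b]__aa_a   read b → write _, move -1, go to A
A | _[b]___aa_a   read b → write _, move -1, go to A
A | [_]____aa_a
After 27 steps: state A, head at -5, tape aa_a.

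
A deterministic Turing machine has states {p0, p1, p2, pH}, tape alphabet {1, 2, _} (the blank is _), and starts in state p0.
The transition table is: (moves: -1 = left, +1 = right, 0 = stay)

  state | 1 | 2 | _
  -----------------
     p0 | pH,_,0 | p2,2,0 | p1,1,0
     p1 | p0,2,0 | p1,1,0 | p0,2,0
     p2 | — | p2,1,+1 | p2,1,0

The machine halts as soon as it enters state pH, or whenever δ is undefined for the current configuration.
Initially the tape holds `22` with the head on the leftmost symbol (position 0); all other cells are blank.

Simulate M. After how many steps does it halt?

4

p0 | [2]2_   read 2 → write 2, move 0, go to p2
p2 | [2]2_   read 2 → write 1, move +1, go to p2
p2 | 1[2]_   read 2 → write 1, move +1, go to p2
p2 | 11[_]   read _ → write 1, move 0, go to p2
p2 | 11[1]
M halts after 4 transitions.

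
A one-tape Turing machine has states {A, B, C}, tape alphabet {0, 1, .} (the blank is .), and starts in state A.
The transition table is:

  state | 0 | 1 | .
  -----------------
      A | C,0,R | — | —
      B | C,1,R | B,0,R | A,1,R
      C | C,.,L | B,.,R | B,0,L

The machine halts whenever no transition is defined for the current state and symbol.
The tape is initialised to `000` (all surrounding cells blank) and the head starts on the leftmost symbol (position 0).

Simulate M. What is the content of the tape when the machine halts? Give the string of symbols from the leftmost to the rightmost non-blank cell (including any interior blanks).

1.1.0

state=A head=0 tape=..[0]00   (A,0)→(C,0,R)
state=C head=1 tape=..0[0]0   (C,0)→(C,.,L)
state=C head=0 tape=..[0].0   (C,0)→(C,.,L)
state=C head=-1 tape=.[.]..0   (C,.)→(B,0,L)
state=B head=-2 tape=[.]0..0   (B,.)→(A,1,R)
state=A head=-1 tape=1[0]..0   (A,0)→(C,0,R)
state=C head=0 tape=10[.].0   (C,.)→(B,0,L)
state=B head=-1 tape=1[0]0.0   (B,0)→(C,1,R)
state=C head=0 tape=11[0].0   (C,0)→(C,.,L)
state=C head=-1 tape=1[1]..0   (C,1)→(B,.,R)
state=B head=0 tape=1.[.].0   (B,.)→(A,1,R)
state=A head=1 tape=1.1[.]0
The non-blank tape span at halt is 1.1.0.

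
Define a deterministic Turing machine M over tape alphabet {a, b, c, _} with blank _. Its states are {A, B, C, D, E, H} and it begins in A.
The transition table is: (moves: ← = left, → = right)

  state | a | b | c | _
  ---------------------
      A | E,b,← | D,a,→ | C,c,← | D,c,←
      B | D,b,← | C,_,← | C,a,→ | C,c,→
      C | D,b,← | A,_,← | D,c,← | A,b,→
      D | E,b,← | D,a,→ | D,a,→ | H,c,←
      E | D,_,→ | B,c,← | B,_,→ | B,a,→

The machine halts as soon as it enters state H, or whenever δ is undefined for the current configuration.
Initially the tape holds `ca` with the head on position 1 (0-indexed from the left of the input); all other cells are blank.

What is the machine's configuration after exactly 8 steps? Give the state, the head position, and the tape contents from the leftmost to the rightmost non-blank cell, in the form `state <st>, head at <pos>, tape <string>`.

state H, head at 1, tape aac

A | c[a]_   read a → write b, move ←, go to E
E | [c]b_   read c → write _, move →, go to B
B | _[b]_   read b → write _, move ←, go to C
C | [_]__   read _ → write b, move →, go to A
A | b[_]_   read _ → write c, move ←, go to D
D | [b]c_   read b → write a, move →, go to D
D | a[c]_   read c → write a, move →, go to D
D | aa[_]   read _ → write c, move ←, go to H
H | a[a]c
After 8 steps: state H, head at 1, tape aac.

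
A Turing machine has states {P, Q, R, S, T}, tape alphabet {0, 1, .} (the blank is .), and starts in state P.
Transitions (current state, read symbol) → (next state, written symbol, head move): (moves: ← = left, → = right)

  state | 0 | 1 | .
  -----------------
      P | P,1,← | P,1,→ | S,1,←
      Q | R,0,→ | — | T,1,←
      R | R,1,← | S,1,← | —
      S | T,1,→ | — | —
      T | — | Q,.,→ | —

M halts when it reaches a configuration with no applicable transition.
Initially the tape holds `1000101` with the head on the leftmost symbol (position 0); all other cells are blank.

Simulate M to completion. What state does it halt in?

state=P head=0 tape=[1]000101.   (P,1)→(P,1,→)
state=P head=1 tape=1[0]00101.   (P,0)→(P,1,←)
state=P head=0 tape=[1]100101.   (P,1)→(P,1,→)
state=P head=1 tape=1[1]00101.   (P,1)→(P,1,→)
state=P head=2 tape=11[0]0101.   (P,0)→(P,1,←)
state=P head=1 tape=1[1]10101.   (P,1)→(P,1,→)
state=P head=2 tape=11[1]0101.   (P,1)→(P,1,→)
state=P head=3 tape=111[0]101.   (P,0)→(P,1,←)
state=P head=2 tape=11[1]1101.   (P,1)→(P,1,→)
state=P head=3 tape=111[1]101.   (P,1)→(P,1,→)
state=P head=4 tape=1111[1]01.   (P,1)→(P,1,→)
state=P head=5 tape=11111[0]1.   (P,0)→(P,1,←)
state=P head=4 tape=1111[1]11.   (P,1)→(P,1,→)
state=P head=5 tape=11111[1]1.   (P,1)→(P,1,→)
state=P head=6 tape=111111[1].   (P,1)→(P,1,→)
state=P head=7 tape=1111111[.]   (P,.)→(S,1,←)
state=S head=6 tape=111111[1]1
No transition is defined for (S, 1); M halts in state S.

S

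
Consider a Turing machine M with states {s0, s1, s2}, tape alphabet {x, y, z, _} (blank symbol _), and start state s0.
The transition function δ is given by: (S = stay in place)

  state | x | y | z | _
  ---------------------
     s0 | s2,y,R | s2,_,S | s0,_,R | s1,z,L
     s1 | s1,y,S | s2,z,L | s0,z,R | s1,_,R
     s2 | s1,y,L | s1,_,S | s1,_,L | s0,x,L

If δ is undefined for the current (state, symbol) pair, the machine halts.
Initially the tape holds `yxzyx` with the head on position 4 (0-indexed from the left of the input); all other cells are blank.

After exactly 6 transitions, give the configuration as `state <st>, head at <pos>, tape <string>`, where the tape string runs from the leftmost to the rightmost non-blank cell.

s0 | yxzy[x]_   read x → write y, move R, go to s2
s2 | yxzyy[_]   read _ → write x, move L, go to s0
s0 | yxzy[y]x   read y → write _, move S, go to s2
s2 | yxzy[_]x   read _ → write x, move L, go to s0
s0 | yxz[y]xx   read y → write _, move S, go to s2
s2 | yxz[_]xx   read _ → write x, move L, go to s0
s0 | yx[z]xxx
After 6 steps: state s0, head at 2, tape yxzxxx.

state s0, head at 2, tape yxzxxx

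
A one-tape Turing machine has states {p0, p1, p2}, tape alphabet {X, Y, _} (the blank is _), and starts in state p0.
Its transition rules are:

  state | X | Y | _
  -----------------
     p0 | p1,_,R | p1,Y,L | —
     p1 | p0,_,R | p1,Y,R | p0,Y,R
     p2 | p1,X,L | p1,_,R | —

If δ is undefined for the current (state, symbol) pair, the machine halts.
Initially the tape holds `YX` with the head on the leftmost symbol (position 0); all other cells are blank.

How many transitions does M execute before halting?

p0 | _[Y]X_   read Y → write Y, move L, go to p1
p1 | [_]YX_   read _ → write Y, move R, go to p0
p0 | Y[Y]X_   read Y → write Y, move L, go to p1
p1 | [Y]YX_   read Y → write Y, move R, go to p1
p1 | Y[Y]X_   read Y → write Y, move R, go to p1
p1 | YY[X]_   read X → write _, move R, go to p0
p0 | YY_[_]
M halts after 6 transitions.

6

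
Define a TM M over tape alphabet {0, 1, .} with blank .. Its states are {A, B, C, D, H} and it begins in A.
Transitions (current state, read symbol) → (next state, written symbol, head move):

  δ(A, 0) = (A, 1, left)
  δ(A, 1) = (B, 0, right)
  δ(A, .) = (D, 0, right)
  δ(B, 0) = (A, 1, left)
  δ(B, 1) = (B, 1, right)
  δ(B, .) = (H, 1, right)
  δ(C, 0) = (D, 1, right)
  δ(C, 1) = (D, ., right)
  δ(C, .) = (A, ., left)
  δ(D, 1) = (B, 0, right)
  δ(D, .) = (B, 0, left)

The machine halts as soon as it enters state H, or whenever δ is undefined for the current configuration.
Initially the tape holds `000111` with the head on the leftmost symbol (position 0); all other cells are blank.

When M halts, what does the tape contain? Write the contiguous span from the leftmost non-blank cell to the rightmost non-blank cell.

001011111

state=A head=0 tape=..[0]00111..   (A,0)→(A,1,left)
state=A head=-1 tape=.[.]100111..   (A,.)→(D,0,right)
state=D head=0 tape=.0[1]00111..   (D,1)→(B,0,right)
state=B head=1 tape=.00[0]0111..   (B,0)→(A,1,left)
state=A head=0 tape=.0[0]10111..   (A,0)→(A,1,left)
state=A head=-1 tape=.[0]110111..   (A,0)→(A,1,left)
state=A head=-2 tape=[.]1110111..   (A,.)→(D,0,right)
state=D head=-1 tape=0[1]110111..   (D,1)→(B,0,right)
state=B head=0 tape=00[1]10111..   (B,1)→(B,1,right)
state=B head=1 tape=001[1]0111..   (B,1)→(B,1,right)
state=B head=2 tape=0011[0]111..   (B,0)→(A,1,left)
state=A head=1 tape=001[1]1111..   (A,1)→(B,0,right)
state=B head=2 tape=0010[1]111..   (B,1)→(B,1,right)
state=B head=3 tape=00101[1]11..   (B,1)→(B,1,right)
state=B head=4 tape=001011[1]1..   (B,1)→(B,1,right)
state=B head=5 tape=0010111[1]..   (B,1)→(B,1,right)
state=B head=6 tape=00101111[.].   (B,.)→(H,1,right)
state=H head=7 tape=001011111[.]
The non-blank tape span at halt is 001011111.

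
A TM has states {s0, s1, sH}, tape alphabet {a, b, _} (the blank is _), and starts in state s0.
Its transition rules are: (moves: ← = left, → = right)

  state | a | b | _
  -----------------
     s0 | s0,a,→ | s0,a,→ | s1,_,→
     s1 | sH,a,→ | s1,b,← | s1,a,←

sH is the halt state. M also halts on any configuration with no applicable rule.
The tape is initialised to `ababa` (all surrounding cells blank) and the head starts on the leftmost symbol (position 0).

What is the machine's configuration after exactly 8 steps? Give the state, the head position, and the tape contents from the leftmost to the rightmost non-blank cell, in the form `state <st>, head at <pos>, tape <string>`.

s0 | [a]baba__   read a → write a, move →, go to s0
s0 | a[b]aba__   read b → write a, move →, go to s0
s0 | aa[a]ba__   read a → write a, move →, go to s0
s0 | aaa[b]a__   read b → write a, move →, go to s0
s0 | aaaa[a]__   read a → write a, move →, go to s0
s0 | aaaaa[_]_   read _ → write _, move →, go to s1
s1 | aaaaa_[_]   read _ → write a, move ←, go to s1
s1 | aaaaa[_]a   read _ → write a, move ←, go to s1
s1 | aaaa[a]aa
After 8 steps: state s1, head at 4, tape aaaaaaa.

state s1, head at 4, tape aaaaaaa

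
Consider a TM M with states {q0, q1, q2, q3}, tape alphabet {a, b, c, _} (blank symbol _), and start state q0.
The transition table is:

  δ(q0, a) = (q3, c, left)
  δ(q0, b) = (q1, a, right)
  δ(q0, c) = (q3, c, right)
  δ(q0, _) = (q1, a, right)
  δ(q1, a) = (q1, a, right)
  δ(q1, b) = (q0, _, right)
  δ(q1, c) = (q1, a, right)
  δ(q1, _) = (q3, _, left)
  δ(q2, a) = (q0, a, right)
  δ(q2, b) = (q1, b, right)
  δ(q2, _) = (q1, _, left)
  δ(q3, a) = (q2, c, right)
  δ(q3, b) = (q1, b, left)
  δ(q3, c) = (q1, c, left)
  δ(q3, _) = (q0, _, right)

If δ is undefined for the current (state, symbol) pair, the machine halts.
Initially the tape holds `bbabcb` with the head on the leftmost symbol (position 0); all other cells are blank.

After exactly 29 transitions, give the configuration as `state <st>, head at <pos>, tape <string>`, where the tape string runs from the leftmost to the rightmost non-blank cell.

q0 | [b]babcb__   read b → write a, move right, go to q1
q1 | a[b]abcb__   read b → write _, move right, go to q0
q0 | a_[a]bcb__   read a → write c, move left, go to q3
q3 | a[_]cbcb__   read _ → write _, move right, go to q0
q0 | a_[c]bcb__   read c → write c, move right, go to q3
q3 | a_c[b]cb__   read b → write b, move left, go to q1
q1 | a_[c]bcb__   read c → write a, move right, go to q1
q1 | a_a[b]cb__   read b → write _, move right, go to q0
q0 | a_a_[c]b__   read c → write c, move right, go to q3
q3 | a_a_c[b]__   read b → write b, move left, go to q1
q1 | a_a_[c]b__   read c → write a, move right, go to q1
q1 | a_a_a[b]__   read b → write _, move right, go to q0
q0 | a_a_a_[_]_   read _ → write a, move right, go to q1
q1 | a_a_a_a[_]   read _ → write _, move left, go to q3
q3 | a_a_a_[a]_   read a → write c, move right, go to q2
q2 | a_a_a_c[_]   read _ → write _, move left, go to q1
q1 | a_a_a_[c]_   read c → write a, move right, go to q1
q1 | a_a_a_a[_]   read _ → write _, move left, go to q3
q3 | a_a_a_[a]_   read a → write c, move right, go to q2
q2 | a_a_a_c[_]   read _ → write _, move left, go to q1
q1 | a_a_a_[c]_   read c → write a, move right, go to q1
q1 | a_a_a_a[_]   read _ → write _, move left, go to q3
q3 | a_a_a_[a]_   read a → write c, move right, go to q2
q2 | a_a_a_c[_]   read _ → write _, move left, go to q1
q1 | a_a_a_[c]_   read c → write a, move right, go to q1
q1 | a_a_a_a[_]   read _ → write _, move left, go to q3
q3 | a_a_a_[a]_   read a → write c, move right, go to q2
q2 | a_a_a_c[_]   read _ → write _, move left, go to q1
q1 | a_a_a_[c]_   read c → write a, move right, go to q1
q1 | a_a_a_a[_]
After 29 steps: state q1, head at 7, tape a_a_a_a.

state q1, head at 7, tape a_a_a_a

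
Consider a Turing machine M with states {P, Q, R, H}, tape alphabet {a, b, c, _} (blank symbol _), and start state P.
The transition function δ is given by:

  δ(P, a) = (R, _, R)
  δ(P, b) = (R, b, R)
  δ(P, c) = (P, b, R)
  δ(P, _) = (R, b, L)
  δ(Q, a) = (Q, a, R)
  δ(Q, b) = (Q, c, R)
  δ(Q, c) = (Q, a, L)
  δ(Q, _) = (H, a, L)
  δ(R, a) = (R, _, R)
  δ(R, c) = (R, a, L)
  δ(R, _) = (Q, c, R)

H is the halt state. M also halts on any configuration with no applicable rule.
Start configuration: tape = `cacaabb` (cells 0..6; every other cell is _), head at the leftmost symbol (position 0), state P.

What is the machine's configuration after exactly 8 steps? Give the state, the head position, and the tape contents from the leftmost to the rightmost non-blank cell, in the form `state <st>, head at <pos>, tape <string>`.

state=P head=0 tape=[c]acaabb   (P,c)→(P,b,R)
state=P head=1 tape=b[a]caabb   (P,a)→(R,_,R)
state=R head=2 tape=b_[c]aabb   (R,c)→(R,a,L)
state=R head=1 tape=b[_]aaabb   (R,_)→(Q,c,R)
state=Q head=2 tape=bc[a]aabb   (Q,a)→(Q,a,R)
state=Q head=3 tape=bca[a]abb   (Q,a)→(Q,a,R)
state=Q head=4 tape=bcaa[a]bb   (Q,a)→(Q,a,R)
state=Q head=5 tape=bcaaa[b]b   (Q,b)→(Q,c,R)
state=Q head=6 tape=bcaaac[b]
After 8 steps: state Q, head at 6, tape bcaaacb.

state Q, head at 6, tape bcaaacb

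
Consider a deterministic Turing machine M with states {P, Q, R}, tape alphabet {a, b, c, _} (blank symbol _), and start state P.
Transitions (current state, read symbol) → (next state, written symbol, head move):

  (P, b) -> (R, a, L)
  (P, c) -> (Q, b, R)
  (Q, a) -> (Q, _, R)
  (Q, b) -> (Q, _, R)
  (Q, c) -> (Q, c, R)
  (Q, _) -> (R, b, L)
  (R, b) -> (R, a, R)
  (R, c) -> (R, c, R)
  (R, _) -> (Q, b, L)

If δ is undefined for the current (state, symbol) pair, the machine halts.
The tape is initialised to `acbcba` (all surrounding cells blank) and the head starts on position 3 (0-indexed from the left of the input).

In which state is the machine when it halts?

R

P | acb[c]ba___   read c → write b, move R, go to Q
Q | acbb[b]a___   read b → write _, move R, go to Q
Q | acbb_[a]___   read a → write _, move R, go to Q
Q | acbb__[_]__   read _ → write b, move L, go to R
R | acbb_[_]b__   read _ → write b, move L, go to Q
Q | acbb[_]bb__   read _ → write b, move L, go to R
R | acb[b]bbb__   read b → write a, move R, go to R
R | acba[b]bb__   read b → write a, move R, go to R
R | acbaa[b]b__   read b → write a, move R, go to R
R | acbaaa[b]__   read b → write a, move R, go to R
R | acbaaaa[_]_   read _ → write b, move L, go to Q
Q | acbaaa[a]b_   read a → write _, move R, go to Q
Q | acbaaa_[b]_   read b → write _, move R, go to Q
Q | acbaaa__[_]   read _ → write b, move L, go to R
R | acbaaa_[_]b   read _ → write b, move L, go to Q
Q | acbaaa[_]bb   read _ → write b, move L, go to R
R | acbaa[a]bbb
No transition is defined for (R, a); M halts in state R.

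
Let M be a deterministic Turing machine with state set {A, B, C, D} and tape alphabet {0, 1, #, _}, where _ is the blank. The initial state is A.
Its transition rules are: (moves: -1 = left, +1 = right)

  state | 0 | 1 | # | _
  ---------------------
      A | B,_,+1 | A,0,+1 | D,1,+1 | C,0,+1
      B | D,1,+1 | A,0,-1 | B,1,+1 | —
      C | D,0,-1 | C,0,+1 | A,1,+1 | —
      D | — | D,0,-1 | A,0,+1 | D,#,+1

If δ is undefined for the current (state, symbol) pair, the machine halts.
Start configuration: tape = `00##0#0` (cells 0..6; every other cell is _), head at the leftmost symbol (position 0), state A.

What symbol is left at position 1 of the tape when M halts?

1

A | [0]0##0#0   read 0 → write _, move +1, go to B
B | _[0]##0#0   read 0 → write 1, move +1, go to D
D | _1[#]#0#0   read # → write 0, move +1, go to A
A | _10[#]0#0   read # → write 1, move +1, go to D
D | _101[0]#0
Cell 1 holds 1 when M halts.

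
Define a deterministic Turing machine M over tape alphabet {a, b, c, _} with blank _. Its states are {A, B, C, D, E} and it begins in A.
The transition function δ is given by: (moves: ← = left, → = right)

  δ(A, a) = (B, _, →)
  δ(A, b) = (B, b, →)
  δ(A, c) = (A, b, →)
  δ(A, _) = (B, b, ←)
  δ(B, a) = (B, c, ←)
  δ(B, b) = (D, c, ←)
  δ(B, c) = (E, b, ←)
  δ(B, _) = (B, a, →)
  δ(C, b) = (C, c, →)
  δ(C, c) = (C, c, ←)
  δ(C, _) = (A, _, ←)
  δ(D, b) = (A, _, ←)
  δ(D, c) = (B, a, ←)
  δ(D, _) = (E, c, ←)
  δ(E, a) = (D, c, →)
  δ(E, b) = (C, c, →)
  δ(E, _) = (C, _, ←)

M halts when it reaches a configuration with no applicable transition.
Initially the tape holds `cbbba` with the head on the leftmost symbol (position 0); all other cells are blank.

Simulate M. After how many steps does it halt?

16

A | __[c]bbba   read c → write b, move →, go to A
A | __b[b]bba   read b → write b, move →, go to B
B | __bb[b]ba   read b → write c, move ←, go to D
D | __b[b]cba   read b → write _, move ←, go to A
A | __[b]_cba   read b → write b, move →, go to B
B | __b[_]cba   read _ → write a, move →, go to B
B | __ba[c]ba   read c → write b, move ←, go to E
E | __b[a]bba   read a → write c, move →, go to D
D | __bc[b]ba   read b → write _, move ←, go to A
A | __b[c]_ba   read c → write b, move →, go to A
A | __bb[_]ba   read _ → write b, move ←, go to B
B | __b[b]bba   read b → write c, move ←, go to D
D | __[b]cbba   read b → write _, move ←, go to A
A | _[_]_cbba   read _ → write b, move ←, go to B
B | [_]b_cbba   read _ → write a, move →, go to B
B | a[b]_cbba   read b → write c, move ←, go to D
D | [a]c_cbba
M halts after 16 transitions.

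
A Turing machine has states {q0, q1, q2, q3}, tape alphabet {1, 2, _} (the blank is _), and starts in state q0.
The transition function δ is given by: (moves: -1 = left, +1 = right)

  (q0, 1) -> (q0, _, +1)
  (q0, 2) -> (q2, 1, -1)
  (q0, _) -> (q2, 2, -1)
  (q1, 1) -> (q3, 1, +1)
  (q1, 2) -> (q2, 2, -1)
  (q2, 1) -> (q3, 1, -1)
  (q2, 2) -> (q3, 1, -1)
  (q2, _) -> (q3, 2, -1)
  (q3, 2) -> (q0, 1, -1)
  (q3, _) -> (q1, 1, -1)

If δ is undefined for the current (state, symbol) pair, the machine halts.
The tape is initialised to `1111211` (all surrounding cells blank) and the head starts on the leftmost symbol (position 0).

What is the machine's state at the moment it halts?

state=q0 head=0 tape=[1]111211   (q0,1)→(q0,_,+1)
state=q0 head=1 tape=_[1]11211   (q0,1)→(q0,_,+1)
state=q0 head=2 tape=__[1]1211   (q0,1)→(q0,_,+1)
state=q0 head=3 tape=___[1]211   (q0,1)→(q0,_,+1)
state=q0 head=4 tape=____[2]11   (q0,2)→(q2,1,-1)
state=q2 head=3 tape=___[_]111   (q2,_)→(q3,2,-1)
state=q3 head=2 tape=__[_]2111   (q3,_)→(q1,1,-1)
state=q1 head=1 tape=_[_]12111
No transition is defined for (q1, _); M halts in state q1.

q1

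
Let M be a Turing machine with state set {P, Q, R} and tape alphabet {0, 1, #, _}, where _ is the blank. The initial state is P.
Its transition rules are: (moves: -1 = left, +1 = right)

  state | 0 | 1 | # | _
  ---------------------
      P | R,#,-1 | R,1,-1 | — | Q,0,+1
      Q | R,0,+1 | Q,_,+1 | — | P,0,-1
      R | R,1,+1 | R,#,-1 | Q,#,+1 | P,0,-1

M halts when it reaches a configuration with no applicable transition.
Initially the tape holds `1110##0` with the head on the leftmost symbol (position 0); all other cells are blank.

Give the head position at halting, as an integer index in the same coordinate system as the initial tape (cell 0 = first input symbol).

P | __[1]110##0   read 1 → write 1, move -1, go to R
R | _[_]1110##0   read _ → write 0, move -1, go to P
P | [_]01110##0   read _ → write 0, move +1, go to Q
Q | 0[0]1110##0   read 0 → write 0, move +1, go to R
R | 00[1]110##0   read 1 → write #, move -1, go to R
R | 0[0]#110##0   read 0 → write 1, move +1, go to R
R | 01[#]110##0   read # → write #, move +1, go to Q
Q | 01#[1]10##0   read 1 → write _, move +1, go to Q
Q | 01#_[1]0##0   read 1 → write _, move +1, go to Q
Q | 01#__[0]##0   read 0 → write 0, move +1, go to R
R | 01#__0[#]#0   read # → write #, move +1, go to Q
Q | 01#__0#[#]0
At halt the head is at cell 5.

5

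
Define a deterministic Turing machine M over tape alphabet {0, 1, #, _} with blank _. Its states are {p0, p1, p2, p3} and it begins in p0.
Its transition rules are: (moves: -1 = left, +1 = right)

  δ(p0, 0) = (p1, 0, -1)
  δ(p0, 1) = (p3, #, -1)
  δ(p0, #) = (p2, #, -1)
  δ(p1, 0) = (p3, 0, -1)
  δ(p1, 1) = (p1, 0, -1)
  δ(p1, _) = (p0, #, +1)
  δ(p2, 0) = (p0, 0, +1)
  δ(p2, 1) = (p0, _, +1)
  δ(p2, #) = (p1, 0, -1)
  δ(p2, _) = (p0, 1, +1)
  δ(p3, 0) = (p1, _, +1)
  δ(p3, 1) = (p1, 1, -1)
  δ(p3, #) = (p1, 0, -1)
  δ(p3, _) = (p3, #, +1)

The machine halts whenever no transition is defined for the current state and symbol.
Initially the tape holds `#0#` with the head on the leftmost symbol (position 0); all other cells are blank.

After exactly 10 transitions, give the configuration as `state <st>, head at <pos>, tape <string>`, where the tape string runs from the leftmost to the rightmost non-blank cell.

state=p0 head=0 tape=_[#]0#   (p0,#)→(p2,#,-1)
state=p2 head=-1 tape=[_]#0#   (p2,_)→(p0,1,+1)
state=p0 head=0 tape=1[#]0#   (p0,#)→(p2,#,-1)
state=p2 head=-1 tape=[1]#0#   (p2,1)→(p0,_,+1)
state=p0 head=0 tape=_[#]0#   (p0,#)→(p2,#,-1)
state=p2 head=-1 tape=[_]#0#   (p2,_)→(p0,1,+1)
state=p0 head=0 tape=1[#]0#   (p0,#)→(p2,#,-1)
state=p2 head=-1 tape=[1]#0#   (p2,1)→(p0,_,+1)
state=p0 head=0 tape=_[#]0#   (p0,#)→(p2,#,-1)
state=p2 head=-1 tape=[_]#0#   (p2,_)→(p0,1,+1)
state=p0 head=0 tape=1[#]0#
After 10 steps: state p0, head at 0, tape 1#0#.

state p0, head at 0, tape 1#0#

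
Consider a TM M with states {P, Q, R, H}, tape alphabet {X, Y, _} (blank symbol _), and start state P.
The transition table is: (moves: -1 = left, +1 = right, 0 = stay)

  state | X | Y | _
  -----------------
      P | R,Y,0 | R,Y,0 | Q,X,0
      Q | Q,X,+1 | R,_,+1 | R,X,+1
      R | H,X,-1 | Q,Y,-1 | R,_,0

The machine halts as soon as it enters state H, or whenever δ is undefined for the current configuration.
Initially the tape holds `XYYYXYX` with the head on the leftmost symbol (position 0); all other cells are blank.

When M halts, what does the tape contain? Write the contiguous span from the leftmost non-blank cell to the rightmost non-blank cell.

state=P head=0 tape=_[X]YYYXYX   (P,X)→(R,Y,0)
state=R head=0 tape=_[Y]YYYXYX   (R,Y)→(Q,Y,-1)
state=Q head=-1 tape=[_]YYYYXYX   (Q,_)→(R,X,+1)
state=R head=0 tape=X[Y]YYYXYX   (R,Y)→(Q,Y,-1)
state=Q head=-1 tape=[X]YYYYXYX   (Q,X)→(Q,X,+1)
state=Q head=0 tape=X[Y]YYYXYX   (Q,Y)→(R,_,+1)
state=R head=1 tape=X_[Y]YYXYX   (R,Y)→(Q,Y,-1)
state=Q head=0 tape=X[_]YYYXYX   (Q,_)→(R,X,+1)
state=R head=1 tape=XX[Y]YYXYX   (R,Y)→(Q,Y,-1)
state=Q head=0 tape=X[X]YYYXYX   (Q,X)→(Q,X,+1)
state=Q head=1 tape=XX[Y]YYXYX   (Q,Y)→(R,_,+1)
state=R head=2 tape=XX_[Y]YXYX   (R,Y)→(Q,Y,-1)
state=Q head=1 tape=XX[_]YYXYX   (Q,_)→(R,X,+1)
state=R head=2 tape=XXX[Y]YXYX   (R,Y)→(Q,Y,-1)
state=Q head=1 tape=XX[X]YYXYX   (Q,X)→(Q,X,+1)
state=Q head=2 tape=XXX[Y]YXYX   (Q,Y)→(R,_,+1)
state=R head=3 tape=XXX_[Y]XYX   (R,Y)→(Q,Y,-1)
state=Q head=2 tape=XXX[_]YXYX   (Q,_)→(R,X,+1)
state=R head=3 tape=XXXX[Y]XYX   (R,Y)→(Q,Y,-1)
state=Q head=2 tape=XXX[X]YXYX   (Q,X)→(Q,X,+1)
state=Q head=3 tape=XXXX[Y]XYX   (Q,Y)→(R,_,+1)
state=R head=4 tape=XXXX_[X]YX   (R,X)→(H,X,-1)
state=H head=3 tape=XXXX[_]XYX
The non-blank tape span at halt is XXXX_XYX.

XXXX_XYX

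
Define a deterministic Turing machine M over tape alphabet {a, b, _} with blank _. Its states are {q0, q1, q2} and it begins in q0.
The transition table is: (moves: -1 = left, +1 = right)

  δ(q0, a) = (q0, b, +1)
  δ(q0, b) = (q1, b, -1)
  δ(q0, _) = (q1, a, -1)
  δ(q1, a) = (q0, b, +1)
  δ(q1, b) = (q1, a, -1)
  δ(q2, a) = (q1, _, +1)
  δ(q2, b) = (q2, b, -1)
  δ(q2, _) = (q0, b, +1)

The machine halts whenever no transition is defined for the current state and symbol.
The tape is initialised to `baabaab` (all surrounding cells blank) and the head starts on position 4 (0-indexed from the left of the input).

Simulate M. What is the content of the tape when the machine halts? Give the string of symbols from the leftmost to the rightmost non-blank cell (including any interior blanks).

q0 | _baab[a]ab   read a → write b, move +1, go to q0
q0 | _baabb[a]b   read a → write b, move +1, go to q0
q0 | _baabbb[b]   read b → write b, move -1, go to q1
q1 | _baabb[b]b   read b → write a, move -1, go to q1
q1 | _baab[b]ab   read b → write a, move -1, go to q1
q1 | _baa[b]aab   read b → write a, move -1, go to q1
q1 | _ba[a]aaab   read a → write b, move +1, go to q0
q0 | _bab[a]aab   read a → write b, move +1, go to q0
q0 | _babb[a]ab   read a → write b, move +1, go to q0
q0 | _babbb[a]b   read a → write b, move +1, go to q0
q0 | _babbbb[b]   read b → write b, move -1, go to q1
q1 | _babbb[b]b   read b → write a, move -1, go to q1
q1 | _babb[b]ab   read b → write a, move -1, go to q1
q1 | _bab[b]aab   read b → write a, move -1, go to q1
q1 | _ba[b]aaab   read b → write a, move -1, go to q1
q1 | _b[a]aaaab   read a → write b, move +1, go to q0
q0 | _bb[a]aaab   read a → write b, move +1, go to q0
q0 | _bbb[a]aab   read a → write b, move +1, go to q0
q0 | _bbbb[a]ab   read a → write b, move +1, go to q0
q0 | _bbbbb[a]b   read a → write b, move +1, go to q0
q0 | _bbbbbb[b]   read b → write b, move -1, go to q1
q1 | _bbbbb[b]b   read b → write a, move -1, go to q1
q1 | _bbbb[b]ab   read b → write a, move -1, go to q1
q1 | _bbb[b]aab   read b → write a, move -1, go to q1
q1 | _bb[b]aaab   read b → write a, move -1, go to q1
q1 | _b[b]aaaab   read b → write a, move -1, go to q1
q1 | _[b]aaaaab   read b → write a, move -1, go to q1
q1 | [_]aaaaaab
The non-blank tape span at halt is aaaaaab.

aaaaaab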